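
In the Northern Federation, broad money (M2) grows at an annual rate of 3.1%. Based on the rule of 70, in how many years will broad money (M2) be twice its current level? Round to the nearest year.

70/3.1 ≈ 22.58, so it doubles roughly every 23 years.

≈ 23 years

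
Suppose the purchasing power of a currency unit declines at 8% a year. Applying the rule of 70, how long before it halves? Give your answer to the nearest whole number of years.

The rule works in reverse for decay: 70/8 ≈ 8.75 years to halve.

approximately 9 years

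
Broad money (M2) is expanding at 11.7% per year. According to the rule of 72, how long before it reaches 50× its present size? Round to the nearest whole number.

One doubling takes 72/11.7 = 6.15 years.
Reaching 50× takes log₂(50) ≈ 5.64 doublings.
5.64 × 6.15 ≈ 35 years.

35 years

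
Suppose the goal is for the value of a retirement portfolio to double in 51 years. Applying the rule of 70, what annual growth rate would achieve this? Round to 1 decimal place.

approximately 1.4% annually

70 / 51 ≈ 1.37, so about 1.4% annually.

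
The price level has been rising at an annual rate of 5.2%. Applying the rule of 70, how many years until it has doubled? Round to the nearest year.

≈ 13 years

Doubling time ≈ 70 / 5.2 = 13.46 years.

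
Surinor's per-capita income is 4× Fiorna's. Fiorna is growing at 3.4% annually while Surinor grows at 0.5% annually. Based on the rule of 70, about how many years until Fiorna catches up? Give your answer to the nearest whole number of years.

Fiorna gains on Surinor at 3.4% − 0.5% = 2.9 points a year.
At that relative rate the gap halves every 70/2.9 ≈ 24.14 years.
A 4× gap closes after 2 halvings: 2 × 24.14 ≈ 48 years.

approximately 48 years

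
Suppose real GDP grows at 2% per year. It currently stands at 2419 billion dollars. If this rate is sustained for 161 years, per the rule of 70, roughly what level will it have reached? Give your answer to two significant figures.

≈ 59000 billion dollars

It doubles every 70/2 ≈ 35.00 years, so 161 years is 4.60 doublings.
2^4.60 ≈ 24.25; 2419 × 24.25 ≈ 59000 billion dollars.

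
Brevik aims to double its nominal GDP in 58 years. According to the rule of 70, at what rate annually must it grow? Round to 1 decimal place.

70 / 58 ≈ 1.21, so about 1.2% annually.

≈ 1.2%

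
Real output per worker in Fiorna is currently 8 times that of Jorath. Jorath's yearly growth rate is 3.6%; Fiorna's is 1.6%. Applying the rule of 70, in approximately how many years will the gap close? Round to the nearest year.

approximately 105 years

The growth-rate gap is 3.6% − 1.6% = 2 percentage points.
So the ratio between them halves every 70/2 ≈ 35.00 years.
An 8 times gap closes after 3 halvings: 3 × 35.00 ≈ 105 years.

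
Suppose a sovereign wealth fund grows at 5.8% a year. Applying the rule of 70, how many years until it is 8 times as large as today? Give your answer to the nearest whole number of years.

36 years

One doubling takes 70/5.8 = 12.07 years.
8 = 2^3, so 3 doublings → 36 years.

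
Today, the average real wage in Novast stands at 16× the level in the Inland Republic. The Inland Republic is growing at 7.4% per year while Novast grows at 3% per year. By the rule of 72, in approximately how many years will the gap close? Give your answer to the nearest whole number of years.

the Inland Republic gains on Novast at 7.4% − 3% = 4.4 points a year.
At that relative rate the gap halves every 72/4.4 ≈ 16.36 years.
A 16× gap closes after 4 halvings: 4 × 16.36 ≈ 65 years.

65 years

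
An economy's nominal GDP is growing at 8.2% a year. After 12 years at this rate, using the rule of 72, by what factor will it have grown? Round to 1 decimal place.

Doubles every ≈ 8.78 years (72/8.2).
12 years is 1.37 doublings; 2^1.37 ≈ 2.6×.

≈ 2.6 times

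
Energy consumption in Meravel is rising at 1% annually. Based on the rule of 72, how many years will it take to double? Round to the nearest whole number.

about 72 years

72/1 ≈ 72.00, so it doubles roughly every 72 years.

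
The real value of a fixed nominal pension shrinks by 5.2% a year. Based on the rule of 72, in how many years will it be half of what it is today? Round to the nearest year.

around 14 years

Halving time ≈ 72 / 5.2 = 13.85 → 14 years.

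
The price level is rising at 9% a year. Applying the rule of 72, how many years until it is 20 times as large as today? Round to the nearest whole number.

At 9% it doubles every 72/9 ≈ 8.00 years.
Reaching 20× takes log₂(20) ≈ 4.32 doublings.
4.32 × 8.00 ≈ 35 years.

roughly 35 years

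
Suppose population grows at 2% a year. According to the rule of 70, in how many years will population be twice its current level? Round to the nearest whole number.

35 years

Doubling time ≈ 70 / 2 = 35.00 years.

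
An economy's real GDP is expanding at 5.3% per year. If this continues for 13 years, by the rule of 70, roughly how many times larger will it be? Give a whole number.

Doubling time ≈ 70/5.3 = 13.21 years.
13/13.21 ≈ 1 doubling, so about 2^1 = 2×.

approximately 2 times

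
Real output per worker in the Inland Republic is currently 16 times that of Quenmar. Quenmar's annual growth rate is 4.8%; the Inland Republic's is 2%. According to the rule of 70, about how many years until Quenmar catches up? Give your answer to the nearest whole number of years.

The growth-rate gap is 4.8% − 2% = 2.8 percentage points.
So the ratio between them halves every 70/2.8 ≈ 25.00 years.
A 16 times gap closes after 4 halvings: 4 × 25.00 ≈ 100 years.

≈ 100 years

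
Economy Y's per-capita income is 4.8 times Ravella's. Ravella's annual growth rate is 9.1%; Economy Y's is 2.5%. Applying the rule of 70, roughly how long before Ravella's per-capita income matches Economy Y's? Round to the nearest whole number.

roughly 24 years

The growth-rate gap is 9.1% − 2.5% = 6.6 percentage points.
So the ratio between them halves every 70/6.6 ≈ 10.61 years.
A 4.8 times gap takes log₂(4.8) ≈ 2.26 halvings to close: 2.26 × 10.61 ≈ 24 years.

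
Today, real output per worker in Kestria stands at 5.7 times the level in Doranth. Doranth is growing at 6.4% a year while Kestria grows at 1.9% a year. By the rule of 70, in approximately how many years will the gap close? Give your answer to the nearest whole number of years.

roughly 39 years

The growth-rate gap is 6.4% − 1.9% = 4.5 percentage points.
So the ratio between them halves every 70/4.5 ≈ 15.56 years.
A 5.7 times gap takes log₂(5.7) ≈ 2.51 halvings to close: 2.51 × 15.56 ≈ 39 years.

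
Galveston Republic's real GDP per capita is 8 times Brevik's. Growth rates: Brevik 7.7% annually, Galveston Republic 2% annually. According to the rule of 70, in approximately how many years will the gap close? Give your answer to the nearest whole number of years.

Brevik gains on Galveston Republic at 7.7% − 2% = 5.7 points a year.
At that relative rate the gap halves every 70/5.7 ≈ 12.28 years.
An 8 times gap closes after 3 halvings: 3 × 12.28 ≈ 37 years.

≈ 37 years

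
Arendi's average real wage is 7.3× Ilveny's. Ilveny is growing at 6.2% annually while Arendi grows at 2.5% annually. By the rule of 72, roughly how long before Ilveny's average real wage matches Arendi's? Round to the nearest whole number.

approximately 56 years

The growth-rate gap is 6.2% − 2.5% = 3.7 percentage points.
So the ratio between them halves every 72/3.7 ≈ 19.46 years.
A 7.3× gap takes log₂(7.3) ≈ 2.87 halvings to close: 2.87 × 19.46 ≈ 56 years.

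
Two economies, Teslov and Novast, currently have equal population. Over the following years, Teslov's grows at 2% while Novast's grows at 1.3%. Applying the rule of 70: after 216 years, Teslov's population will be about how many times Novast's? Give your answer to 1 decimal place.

Only the 0.7-point difference matters.
70/0.7 ≈ 100.00 years per doubling of the ratio; 216 years gives 2.16 doublings, so ≈ 4.5×.

approximately 4.5 times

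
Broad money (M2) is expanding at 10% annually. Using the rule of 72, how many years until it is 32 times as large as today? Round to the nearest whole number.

roughly 36 years

One doubling takes 72/10 = 7.20 years.
32 = 2^5, so 5 doublings → 36 years.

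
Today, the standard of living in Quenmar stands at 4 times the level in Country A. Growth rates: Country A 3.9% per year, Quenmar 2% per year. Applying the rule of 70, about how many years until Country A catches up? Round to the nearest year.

≈ 74 years

Country A gains on Quenmar at 3.9% − 2% = 1.9 points a year.
At that relative rate the gap halves every 70/1.9 ≈ 36.84 years.
A 4 times gap closes after 2 halvings: 2 × 36.84 ≈ 74 years.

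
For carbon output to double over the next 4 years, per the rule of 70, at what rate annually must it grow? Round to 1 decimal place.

70 / 4 ≈ 17.50, so about 17.5% annually.

about 17.5% annually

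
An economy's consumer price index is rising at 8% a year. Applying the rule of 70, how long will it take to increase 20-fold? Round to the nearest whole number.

One doubling takes 70/8 = 8.75 years.
20× is log₂ 20 ≈ 4.32 doublings, so ≈ 4.32 × 8.75 = 38 years.

approximately 38 years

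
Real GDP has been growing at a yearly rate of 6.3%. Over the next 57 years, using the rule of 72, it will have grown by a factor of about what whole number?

Doubling time ≈ 72/6.3 = 11.43 years.
57/11.43 ≈ 5 doublings, so about 2^5 = 32×.

≈ 32 times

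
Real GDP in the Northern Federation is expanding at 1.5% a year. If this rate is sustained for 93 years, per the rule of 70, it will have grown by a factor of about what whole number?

70/1.5 ≈ 46.67 years per doubling.
93 years fits 2 doublings: 2^2 = 4.

about 4 times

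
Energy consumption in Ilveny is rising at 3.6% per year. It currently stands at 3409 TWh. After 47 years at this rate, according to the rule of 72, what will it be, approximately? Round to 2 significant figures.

Doubling time ≈ 72/3.6 = 20.00 years.
47 years is 47/20.00 ≈ 2.35 doublings, a factor of 2^2.35 ≈ 5.10.
3409 × 5.10 ≈ 17000 TWh.

about 17000 TWh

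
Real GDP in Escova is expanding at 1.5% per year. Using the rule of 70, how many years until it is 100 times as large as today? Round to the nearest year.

approximately 310 years

At 1.5% it doubles every 70/1.5 ≈ 46.67 years.
100× is log₂ 100 ≈ 6.64 doublings, so ≈ 6.64 × 46.67 = 310 years.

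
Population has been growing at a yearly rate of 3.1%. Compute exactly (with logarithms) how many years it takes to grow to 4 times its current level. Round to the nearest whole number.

t = ln(4) / ln(1 + 0.031) = 1.3863 / 0.030529 ≈ 45.41.
≈ 45 years.

45 years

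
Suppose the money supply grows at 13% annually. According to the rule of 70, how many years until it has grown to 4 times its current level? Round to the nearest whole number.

Doubling time ≈ 70/13 = 5.38 years.
4 = 2^2, so 2 doublings → 11 years.

around 11 years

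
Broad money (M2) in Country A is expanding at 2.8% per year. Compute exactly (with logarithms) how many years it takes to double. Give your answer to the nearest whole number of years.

25 years

t = ln(2) / ln(1 + 0.028) = 0.6931 / 0.027615 ≈ 25.10.
≈ 25 years.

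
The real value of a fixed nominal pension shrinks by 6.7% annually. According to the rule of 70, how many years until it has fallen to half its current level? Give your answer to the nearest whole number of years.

Falling at 6.7%, it halves about every 70/6.7 = 10.45 years.

roughly 10 years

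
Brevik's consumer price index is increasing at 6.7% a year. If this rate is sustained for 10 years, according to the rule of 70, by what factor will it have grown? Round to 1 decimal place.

roughly 1.9 times

Doubles every ≈ 10.45 years (70/6.7).
10 years is 0.96 doublings; 2^0.96 ≈ 1.9×.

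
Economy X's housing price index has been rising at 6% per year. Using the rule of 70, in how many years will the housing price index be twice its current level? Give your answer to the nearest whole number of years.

around 12 years

Doubling time ≈ 70 / 6 = 11.67 years.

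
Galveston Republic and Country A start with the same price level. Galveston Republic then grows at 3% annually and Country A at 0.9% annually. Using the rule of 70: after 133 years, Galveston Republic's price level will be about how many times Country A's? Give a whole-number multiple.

16 times

Galveston Republic pulls ahead at 2.1 pp per year, so the ratio doubles every 70/2.1 ≈ 33.33 years.
In 133 years that's 3.99 doublings: 2^3.99 ≈ 16.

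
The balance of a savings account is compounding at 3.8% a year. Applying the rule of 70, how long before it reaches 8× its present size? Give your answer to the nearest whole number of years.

55 years

Doubling time ≈ 70/3.8 = 18.42 years.
8× is 3 doublings, so 3 × 18.42 ≈ 55 years.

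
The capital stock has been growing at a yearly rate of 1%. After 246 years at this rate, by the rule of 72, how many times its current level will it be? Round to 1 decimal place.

around 10.7 times

Doubles every ≈ 72.00 years (72/1).
246 years is 3.42 doublings; 2^3.42 ≈ 10.7×.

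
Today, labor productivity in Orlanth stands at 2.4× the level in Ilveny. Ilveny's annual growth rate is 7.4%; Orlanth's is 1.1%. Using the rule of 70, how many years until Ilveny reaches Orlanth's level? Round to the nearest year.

The growth-rate gap is 7.4% − 1.1% = 6.3 percentage points.
So the ratio between them halves every 70/6.3 ≈ 11.11 years.
A 2.4× gap takes log₂(2.4) ≈ 1.26 halvings to close: 1.26 × 11.11 ≈ 14 years.

approximately 14 years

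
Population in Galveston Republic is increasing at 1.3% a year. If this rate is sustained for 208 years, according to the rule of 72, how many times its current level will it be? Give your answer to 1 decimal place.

around 13.5 times

Doubling time ≈ 72/1.3 = 55.38 years.
208 years / 55.38 ≈ 3.76 doublings → factor 2^3.76 ≈ 13.5.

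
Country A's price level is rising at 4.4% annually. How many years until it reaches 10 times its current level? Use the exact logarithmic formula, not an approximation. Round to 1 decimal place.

t = ln(10) / ln(1 + 0.044) = 2.3026 / 0.043059 ≈ 53.48.

53.5 years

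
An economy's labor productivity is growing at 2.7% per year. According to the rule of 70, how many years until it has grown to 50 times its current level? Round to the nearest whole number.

At 2.7% it doubles every 70/2.7 ≈ 25.93 years.
Reaching 50× takes log₂(50) ≈ 5.64 doublings.
5.64 × 25.93 ≈ 146 years.

about 146 years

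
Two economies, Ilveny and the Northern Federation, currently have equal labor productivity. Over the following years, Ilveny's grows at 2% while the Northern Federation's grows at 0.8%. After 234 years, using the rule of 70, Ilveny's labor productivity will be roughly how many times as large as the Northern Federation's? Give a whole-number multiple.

approximately 16 times

Only the 1.2-point difference matters.
70/1.2 ≈ 58.33 years per doubling of the ratio; 234 years gives 4.01 doublings, so ≈ 16×.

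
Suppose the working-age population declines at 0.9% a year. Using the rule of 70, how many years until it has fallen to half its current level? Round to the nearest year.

around 78 years

The rule works in reverse for decay: 70/0.9 ≈ 77.78 years to halve.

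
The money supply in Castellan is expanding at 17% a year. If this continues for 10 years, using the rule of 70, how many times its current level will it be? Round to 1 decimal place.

around 5.4 times

Doubling time ≈ 70/17 = 4.12 years.
10 years / 4.12 ≈ 2.43 doublings → factor 2^2.43 ≈ 5.4.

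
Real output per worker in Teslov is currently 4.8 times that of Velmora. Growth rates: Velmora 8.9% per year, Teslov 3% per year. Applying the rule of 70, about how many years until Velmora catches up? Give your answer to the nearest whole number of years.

27 years

Velmora gains on Teslov at 8.9% − 3% = 5.9 points a year.
At that relative rate the gap halves every 70/5.9 ≈ 11.86 years.
A 4.8 times gap takes log₂(4.8) ≈ 2.26 halvings to close: 2.26 × 11.86 ≈ 27 years.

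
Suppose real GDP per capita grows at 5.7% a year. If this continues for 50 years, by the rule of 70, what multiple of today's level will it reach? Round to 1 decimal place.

16.8 times

Doubling time ≈ 70/5.7 = 12.28 years.
50 years / 12.28 ≈ 4.07 doublings → factor 2^4.07 ≈ 16.8.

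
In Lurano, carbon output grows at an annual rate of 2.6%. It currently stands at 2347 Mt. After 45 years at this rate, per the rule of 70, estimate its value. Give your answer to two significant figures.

approximately 7500 Mt

It doubles every 70/2.6 ≈ 26.92 years, so 45 years is 1.67 doublings.
2^1.67 ≈ 3.18; 2347 × 3.18 ≈ 7500 Mt.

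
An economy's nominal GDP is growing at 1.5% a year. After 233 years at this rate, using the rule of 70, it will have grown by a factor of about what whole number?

about 32 times

Doubling time ≈ 70/1.5 = 46.67 years.
233/46.67 ≈ 5 doublings, so about 2^5 = 32×.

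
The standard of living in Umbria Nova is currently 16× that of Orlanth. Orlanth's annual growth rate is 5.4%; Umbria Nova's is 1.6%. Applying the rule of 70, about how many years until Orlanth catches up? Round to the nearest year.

around 74 years

What matters is the difference: 3.8 pp.
Rule of 70 on the gap: the ratio halves every 70/3.8 ≈ 18.42 years.
A 16× gap closes after 4 halvings: 4 × 18.42 ≈ 74 years.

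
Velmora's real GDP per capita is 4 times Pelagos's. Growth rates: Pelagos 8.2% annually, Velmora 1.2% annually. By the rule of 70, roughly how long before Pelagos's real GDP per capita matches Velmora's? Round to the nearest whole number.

The growth-rate gap is 8.2% − 1.2% = 7 percentage points.
So the ratio between them halves every 70/7 ≈ 10.00 years.
A 4 times gap closes after 2 halvings: 2 × 10.00 ≈ 20 years.

about 20 years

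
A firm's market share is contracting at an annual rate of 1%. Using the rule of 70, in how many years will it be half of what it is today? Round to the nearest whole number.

Halving time ≈ 70 / 1 = 70.00 → 70 years.

≈ 70 years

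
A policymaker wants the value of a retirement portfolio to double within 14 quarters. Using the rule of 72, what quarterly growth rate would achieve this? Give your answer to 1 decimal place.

72 / 14 ≈ 5.14, so about 5.1% per quarter.

around 5.1% per quarter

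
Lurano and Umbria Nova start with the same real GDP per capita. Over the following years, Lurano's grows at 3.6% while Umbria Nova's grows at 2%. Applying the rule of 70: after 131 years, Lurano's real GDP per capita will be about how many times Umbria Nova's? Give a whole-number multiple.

roughly 8 times

Lurano pulls ahead at 1.6 pp per year, so the ratio doubles every 70/1.6 ≈ 43.75 years.
In 131 years that's 2.99 doublings: 2^2.99 ≈ 8.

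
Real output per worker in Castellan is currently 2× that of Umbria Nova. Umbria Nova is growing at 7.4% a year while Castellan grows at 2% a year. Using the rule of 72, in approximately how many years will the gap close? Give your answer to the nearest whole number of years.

13 years

Umbria Nova gains on Castellan at 7.4% − 2% = 5.4 points a year.
At that relative rate the gap halves every 72/5.4 ≈ 13.33 years.
A 2× gap closes after 1 halving: 1 × 13.33 ≈ 13 years.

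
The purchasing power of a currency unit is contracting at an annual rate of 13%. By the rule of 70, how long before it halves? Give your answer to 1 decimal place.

The rule works in reverse for decay: 70/13 ≈ 5.38 years to halve.

around 5.4 years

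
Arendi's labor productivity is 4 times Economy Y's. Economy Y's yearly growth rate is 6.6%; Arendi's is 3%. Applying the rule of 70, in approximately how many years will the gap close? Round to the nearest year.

around 39 years

Economy Y gains on Arendi at 6.6% − 3% = 3.6 points a year.
At that relative rate the gap halves every 70/3.6 ≈ 19.44 years.
A 4 times gap closes after 2 halvings: 2 × 19.44 ≈ 39 years.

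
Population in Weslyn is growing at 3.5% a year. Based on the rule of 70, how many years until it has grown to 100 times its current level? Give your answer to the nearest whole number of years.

One doubling takes 70/3.5 = 20.00 years.
100× is log₂ 100 ≈ 6.64 doublings, so ≈ 6.64 × 20.00 = 133 years.

around 133 years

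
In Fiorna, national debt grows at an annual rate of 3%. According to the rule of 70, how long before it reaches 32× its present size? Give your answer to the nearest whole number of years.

117 years

One doubling takes 70/3 = 23.33 years.
32× is 5 doublings, so 5 × 23.33 ≈ 117 years.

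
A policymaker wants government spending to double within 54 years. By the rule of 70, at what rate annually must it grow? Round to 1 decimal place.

70 / 54 ≈ 1.30, so about 1.3% annually.

roughly 1.3% annually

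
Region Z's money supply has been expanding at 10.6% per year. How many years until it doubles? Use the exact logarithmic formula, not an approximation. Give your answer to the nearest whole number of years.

t = ln(2) / ln(1 + 0.106) = 0.6931 / 0.100750 ≈ 6.88.
≈ 7 years.

7 years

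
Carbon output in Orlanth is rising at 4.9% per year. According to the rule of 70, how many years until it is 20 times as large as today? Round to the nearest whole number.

roughly 62 years

Doubling time ≈ 70/4.9 = 14.29 years.
20× is log₂ 20 ≈ 4.32 doublings, so ≈ 4.32 × 14.29 = 62 years.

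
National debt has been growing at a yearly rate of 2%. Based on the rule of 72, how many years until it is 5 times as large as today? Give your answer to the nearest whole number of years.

Doubling time ≈ 72/2 = 36.00 years.
5× is log₂ 5 ≈ 2.32 doublings, so ≈ 2.32 × 36.00 = 84 years.

≈ 84 years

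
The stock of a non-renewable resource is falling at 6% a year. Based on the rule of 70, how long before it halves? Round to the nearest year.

Halving time ≈ 70 / 6 = 11.67 → 12 years.

approximately 12 years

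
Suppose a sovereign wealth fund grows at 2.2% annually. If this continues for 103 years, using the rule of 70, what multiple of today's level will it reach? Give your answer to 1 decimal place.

Doubles every ≈ 31.82 years (70/2.2).
103 years is 3.24 doublings; 2^3.24 ≈ 9.4×.

approximately 9.4 times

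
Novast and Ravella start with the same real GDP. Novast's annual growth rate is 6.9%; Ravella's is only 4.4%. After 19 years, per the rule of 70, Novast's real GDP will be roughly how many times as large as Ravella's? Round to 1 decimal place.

Rate gap = 6.9% − 4.4% = 2.5 points.
The ratio doubles every 70/2.5 ≈ 28.00 years.
19/28.00 ≈ 0.68 doublings → ratio ≈ 2^0.68 ≈ 1.6.

around 1.6 times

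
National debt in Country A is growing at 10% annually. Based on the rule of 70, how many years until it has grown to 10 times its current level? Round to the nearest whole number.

One doubling takes 70/10 = 7.00 years.
Reaching 10× takes log₂(10) ≈ 3.32 doublings.
3.32 × 7.00 ≈ 23 years.

roughly 23 years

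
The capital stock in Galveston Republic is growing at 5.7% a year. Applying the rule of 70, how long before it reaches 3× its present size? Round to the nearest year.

At 5.7% it doubles every 70/5.7 ≈ 12.28 years.
3× is log₂ 3 ≈ 1.58 doublings, so ≈ 1.58 × 12.28 = 19 years.

about 19 years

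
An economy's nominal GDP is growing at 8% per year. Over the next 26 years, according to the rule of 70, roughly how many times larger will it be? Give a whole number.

70/8 ≈ 8.75 years per doubling.
26 years fits 3 doublings: 2^3 = 8.

≈ 8 times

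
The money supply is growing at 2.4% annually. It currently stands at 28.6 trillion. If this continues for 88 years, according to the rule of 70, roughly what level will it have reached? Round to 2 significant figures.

It doubles every 70/2.4 ≈ 29.17 years, so 88 years is 3.02 doublings.
2^3.02 ≈ 8.11; 28.6 × 8.11 ≈ 230 trillion.

roughly 230 trillion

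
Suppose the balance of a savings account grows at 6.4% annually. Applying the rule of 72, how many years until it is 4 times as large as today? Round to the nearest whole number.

At 6.4% it doubles every 72/6.4 ≈ 11.25 years.
4× is 2 doublings, so 2 × 11.25 ≈ 23 years.

about 23 years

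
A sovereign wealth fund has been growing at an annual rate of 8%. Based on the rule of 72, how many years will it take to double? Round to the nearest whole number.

Doubling time ≈ 72 / 8 = 9.00 years.

around 9 years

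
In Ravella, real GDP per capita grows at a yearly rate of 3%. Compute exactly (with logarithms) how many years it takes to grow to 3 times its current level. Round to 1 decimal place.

37.2 years

t = ln(3) / ln(1 + 0.03) = 1.0986 / 0.029559 ≈ 37.17.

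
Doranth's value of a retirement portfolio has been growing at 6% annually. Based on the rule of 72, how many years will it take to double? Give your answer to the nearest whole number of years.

≈ 12 years

72/6 ≈ 12.00, so it doubles roughly every 12 years.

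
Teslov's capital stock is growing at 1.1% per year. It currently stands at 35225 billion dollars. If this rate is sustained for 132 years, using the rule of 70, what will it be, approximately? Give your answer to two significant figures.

It doubles every 70/1.1 ≈ 63.64 years, so 132 years is 2.07 doublings.
2^2.07 ≈ 4.20; 35225 × 4.20 ≈ 150000 billion dollars.

approximately 150000 billion dollars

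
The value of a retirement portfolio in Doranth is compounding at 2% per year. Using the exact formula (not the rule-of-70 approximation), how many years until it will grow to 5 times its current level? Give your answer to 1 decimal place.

81.3 years

t = ln(5) / ln(1 + 0.02) = 1.6094 / 0.019803 ≈ 81.27.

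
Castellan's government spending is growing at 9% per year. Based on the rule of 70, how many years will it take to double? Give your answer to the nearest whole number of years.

approximately 8 years

70/9 ≈ 7.78, so it doubles roughly every 8 years.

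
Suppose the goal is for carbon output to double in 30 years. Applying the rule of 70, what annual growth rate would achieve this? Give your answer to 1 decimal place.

2.3% a year

70 / 30 ≈ 2.33, so about 2.3% a year.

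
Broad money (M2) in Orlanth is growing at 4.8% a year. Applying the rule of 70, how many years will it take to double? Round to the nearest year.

roughly 15 years

Doubling time ≈ 70 / 4.8 = 14.58 years.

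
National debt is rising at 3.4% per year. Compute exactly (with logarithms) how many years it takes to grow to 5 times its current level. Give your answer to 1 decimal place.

48.1 years

t = ln(5) / ln(1 + 0.034) = 1.6094 / 0.033435 ≈ 48.14.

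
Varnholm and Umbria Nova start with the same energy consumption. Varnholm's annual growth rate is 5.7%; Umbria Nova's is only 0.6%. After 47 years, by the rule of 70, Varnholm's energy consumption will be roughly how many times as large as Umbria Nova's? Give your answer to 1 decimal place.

Only the 5.1-point difference matters.
70/5.1 ≈ 13.73 years per doubling of the ratio; 47 years gives 3.42 doublings, so ≈ 10.7×.

roughly 10.7 times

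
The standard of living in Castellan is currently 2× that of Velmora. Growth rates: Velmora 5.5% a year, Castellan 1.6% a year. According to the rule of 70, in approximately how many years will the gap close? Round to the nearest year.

18 years

The growth-rate gap is 5.5% − 1.6% = 3.9 percentage points.
So the ratio between them halves every 70/3.9 ≈ 17.95 years.
A 2× gap closes after 1 halving: 1 × 17.95 ≈ 18 years.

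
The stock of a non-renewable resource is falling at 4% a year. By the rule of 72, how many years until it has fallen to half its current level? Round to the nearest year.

around 18 years

Falling at 4%, it halves about every 72/4 = 18.00 years.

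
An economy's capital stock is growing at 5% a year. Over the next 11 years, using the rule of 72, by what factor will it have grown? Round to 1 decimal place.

roughly 1.7 times

Doubles every ≈ 14.40 years (72/5).
11 years is 0.76 doublings; 2^0.76 ≈ 1.7×.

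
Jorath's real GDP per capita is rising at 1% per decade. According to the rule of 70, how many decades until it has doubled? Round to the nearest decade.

At 1%, doubling takes about 70/1 = 70.00 decades.

70 decades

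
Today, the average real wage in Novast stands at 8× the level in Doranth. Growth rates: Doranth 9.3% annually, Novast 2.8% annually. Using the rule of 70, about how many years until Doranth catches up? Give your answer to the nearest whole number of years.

≈ 32 years

Doranth gains on Novast at 9.3% − 2.8% = 6.5 points a year.
At that relative rate the gap halves every 70/6.5 ≈ 10.77 years.
An 8× gap closes after 3 halvings: 3 × 10.77 ≈ 32 years.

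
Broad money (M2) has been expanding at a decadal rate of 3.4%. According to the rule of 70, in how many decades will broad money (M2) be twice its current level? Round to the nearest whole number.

around 21 decades

70/3.4 ≈ 20.59, so it doubles roughly every 21 decades.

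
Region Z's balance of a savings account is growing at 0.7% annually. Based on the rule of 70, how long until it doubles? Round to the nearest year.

At 0.7%, doubling takes about 70/0.7 = 100.00 years.

roughly 100 years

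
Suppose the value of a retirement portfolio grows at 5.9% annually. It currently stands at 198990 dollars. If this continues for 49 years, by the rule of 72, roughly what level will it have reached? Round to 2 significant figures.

Doubling time ≈ 72/5.9 = 12.20 years.
49 years is 49/12.20 ≈ 4.02 doublings, a factor of 2^4.02 ≈ 16.22.
198990 × 16.22 ≈ 3200000 dollars.

3200000 dollars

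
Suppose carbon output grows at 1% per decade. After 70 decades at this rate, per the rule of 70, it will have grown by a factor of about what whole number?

≈ 2 times

At 1% one doubling takes ≈ 70.00 decades; 70 decades is 1 of them, so ×2.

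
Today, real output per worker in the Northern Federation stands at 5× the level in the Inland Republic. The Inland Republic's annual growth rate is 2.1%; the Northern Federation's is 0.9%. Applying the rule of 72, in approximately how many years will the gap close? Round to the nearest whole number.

the Inland Republic gains on the Northern Federation at 2.1% − 0.9% = 1.2 points a year.
At that relative rate the gap halves every 72/1.2 ≈ 60.00 years.
A 5× gap takes log₂(5) ≈ 2.32 halvings to close: 2.32 × 60.00 ≈ 139 years.

approximately 139 years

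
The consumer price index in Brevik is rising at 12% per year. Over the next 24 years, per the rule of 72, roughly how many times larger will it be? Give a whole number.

Doubling time ≈ 72/12 = 6.00 years.
24/6.00 ≈ 4 doublings, so about 2^4 = 16×.

roughly 16 times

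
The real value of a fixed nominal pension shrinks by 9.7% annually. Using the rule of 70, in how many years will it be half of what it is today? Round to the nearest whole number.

Falling at 9.7%, it halves about every 70/9.7 = 7.22 years.

about 7 years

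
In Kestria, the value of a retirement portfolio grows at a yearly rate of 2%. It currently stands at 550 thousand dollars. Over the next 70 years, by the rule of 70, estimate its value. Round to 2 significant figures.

Doubling time ≈ 70/2 = 35.00 years.
70 years is 70/35.00 ≈ 2.00 doublings, a factor of 2^2.00 ≈ 4.00.
550 × 4.00 ≈ 2200 thousand dollars.

roughly 2200 thousand dollars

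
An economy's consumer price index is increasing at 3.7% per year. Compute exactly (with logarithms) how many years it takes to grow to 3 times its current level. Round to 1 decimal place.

t = ln(3) / ln(1 + 0.037) = 1.0986 / 0.036332 ≈ 30.24.

30.2 years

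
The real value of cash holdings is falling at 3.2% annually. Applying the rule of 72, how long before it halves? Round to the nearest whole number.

The rule works in reverse for decay: 72/3.2 ≈ 22.50 years to halve.

approximately 23 years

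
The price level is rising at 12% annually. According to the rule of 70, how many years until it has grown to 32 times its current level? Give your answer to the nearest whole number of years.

≈ 29 years

Doubling time ≈ 70/12 = 5.83 years.
32 = 2^5, so 5 doublings → 29 years.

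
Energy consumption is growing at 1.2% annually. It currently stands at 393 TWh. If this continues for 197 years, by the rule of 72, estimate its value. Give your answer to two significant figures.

roughly 3800 TWh

It doubles every 72/1.2 ≈ 60.00 years, so 197 years is 3.28 doublings.
2^3.28 ≈ 9.71; 393 × 9.71 ≈ 3800 TWh.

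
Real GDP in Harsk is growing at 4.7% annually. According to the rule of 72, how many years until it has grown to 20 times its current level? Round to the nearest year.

At 4.7% it doubles every 72/4.7 ≈ 15.32 years.
Reaching 20× takes log₂(20) ≈ 4.32 doublings.
4.32 × 15.32 ≈ 66 years.

66 years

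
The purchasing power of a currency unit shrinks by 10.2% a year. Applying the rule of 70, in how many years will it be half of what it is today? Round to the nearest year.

The rule works in reverse for decay: 70/10.2 ≈ 6.86 years to halve.

approximately 7 years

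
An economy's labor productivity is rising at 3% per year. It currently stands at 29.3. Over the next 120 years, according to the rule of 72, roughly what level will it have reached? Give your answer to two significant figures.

It doubles every 72/3 ≈ 24.00 years, so 120 years is 5.00 doublings.
2^5.00 ≈ 32.00; 29.3 × 32.00 ≈ 940.

about 940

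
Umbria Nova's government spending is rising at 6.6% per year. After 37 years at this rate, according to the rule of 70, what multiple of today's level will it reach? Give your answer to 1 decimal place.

Doubles every ≈ 10.61 years (70/6.6).
37 years is 3.49 doublings; 2^3.49 ≈ 11.2×.

11.2 times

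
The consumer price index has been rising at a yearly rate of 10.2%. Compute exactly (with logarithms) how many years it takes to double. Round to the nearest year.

t = ln(2) / ln(1 + 0.102) = 0.6931 / 0.097127 ≈ 7.14.
≈ 7 years.

7 years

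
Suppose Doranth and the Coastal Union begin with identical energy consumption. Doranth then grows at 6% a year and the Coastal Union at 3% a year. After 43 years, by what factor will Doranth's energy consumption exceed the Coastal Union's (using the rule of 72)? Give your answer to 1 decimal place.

Rate gap = 6% − 3% = 3 points.
The ratio doubles every 72/3 ≈ 24.00 years.
43/24.00 ≈ 1.79 doublings → ratio ≈ 2^1.79 ≈ 3.5.

around 3.5 times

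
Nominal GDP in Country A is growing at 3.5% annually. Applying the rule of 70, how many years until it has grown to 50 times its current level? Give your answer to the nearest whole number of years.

approximately 113 years

One doubling takes 70/3.5 = 20.00 years.
Reaching 50× takes log₂(50) ≈ 5.64 doublings.
5.64 × 20.00 ≈ 113 years.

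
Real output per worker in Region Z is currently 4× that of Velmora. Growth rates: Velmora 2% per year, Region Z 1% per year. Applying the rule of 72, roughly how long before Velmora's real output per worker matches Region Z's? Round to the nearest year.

What matters is the difference: 1 pp.
Rule of 72 on the gap: the ratio halves every 72/1 ≈ 72.00 years.
A 4× gap closes after 2 halvings: 2 × 72.00 ≈ 144 years.

about 144 years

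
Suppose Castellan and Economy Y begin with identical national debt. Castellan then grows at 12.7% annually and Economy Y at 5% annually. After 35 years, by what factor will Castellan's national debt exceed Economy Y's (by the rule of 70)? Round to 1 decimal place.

Only the 7.7-point difference matters.
70/7.7 ≈ 9.09 years per doubling of the ratio; 35 years gives 3.85 doublings, so ≈ 14.4×.

approximately 14.4 times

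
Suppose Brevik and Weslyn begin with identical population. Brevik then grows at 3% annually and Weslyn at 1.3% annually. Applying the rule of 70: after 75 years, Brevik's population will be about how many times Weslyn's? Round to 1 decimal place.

roughly 3.5 times

Rate gap = 3% − 1.3% = 1.7 points.
The ratio doubles every 70/1.7 ≈ 41.18 years.
75/41.18 ≈ 1.82 doublings → ratio ≈ 2^1.82 ≈ 3.5.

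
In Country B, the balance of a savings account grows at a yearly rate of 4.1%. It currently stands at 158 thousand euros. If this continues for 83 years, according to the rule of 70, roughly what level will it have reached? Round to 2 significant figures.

approximately 4600 thousand euros

Doubling time ≈ 70/4.1 = 17.07 years.
83 years is 83/17.07 ≈ 4.86 doublings, a factor of 2^4.86 ≈ 29.04.
158 × 29.04 ≈ 4600 thousand euros.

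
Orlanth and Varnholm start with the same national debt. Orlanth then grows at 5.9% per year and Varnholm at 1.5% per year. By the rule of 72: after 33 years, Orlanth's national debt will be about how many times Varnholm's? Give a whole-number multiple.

roughly 4 times

Only the 4.4-point difference matters.
72/4.4 ≈ 16.36 years per doubling of the ratio; 33 years gives 2.02 doublings, so ≈ 4×.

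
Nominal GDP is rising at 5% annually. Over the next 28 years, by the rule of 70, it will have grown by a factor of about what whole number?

around 4 times

70/5 ≈ 14.00 years per doubling.
28 years fits 2 doublings: 2^2 = 4.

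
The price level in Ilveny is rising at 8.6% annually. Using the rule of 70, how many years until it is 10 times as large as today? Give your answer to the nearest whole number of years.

At 8.6% it doubles every 70/8.6 ≈ 8.14 years.
10× is log₂ 10 ≈ 3.32 doublings, so ≈ 3.32 × 8.14 = 27 years.

27 years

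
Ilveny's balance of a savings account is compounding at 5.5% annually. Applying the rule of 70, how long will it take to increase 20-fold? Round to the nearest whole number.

One doubling takes 70/5.5 = 12.73 years.
20× is log₂ 20 ≈ 4.32 doublings, so ≈ 4.32 × 12.73 = 55 years.

approximately 55 years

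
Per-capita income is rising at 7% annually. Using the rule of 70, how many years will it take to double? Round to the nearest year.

Doubling time ≈ 70 / 7 = 10.00 years.

around 10 years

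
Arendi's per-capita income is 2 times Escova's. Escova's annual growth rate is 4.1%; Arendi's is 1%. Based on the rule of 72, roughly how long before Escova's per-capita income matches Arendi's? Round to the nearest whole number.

about 23 years

What matters is the difference: 3.1 pp.
Rule of 72 on the gap: the ratio halves every 72/3.1 ≈ 23.23 years.
A 2 times gap closes after 1 halving: 1 × 23.23 ≈ 23 years.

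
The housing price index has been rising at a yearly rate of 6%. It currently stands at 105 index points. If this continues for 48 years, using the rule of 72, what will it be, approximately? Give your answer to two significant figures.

around 1700 index points

It doubles every 72/6 ≈ 12.00 years, so 48 years is 4.00 doublings.
2^4.00 ≈ 16.00; 105 × 16.00 ≈ 1700 index points.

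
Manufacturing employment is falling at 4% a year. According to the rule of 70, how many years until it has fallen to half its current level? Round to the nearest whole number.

approximately 18 years

The rule works in reverse for decay: 70/4 ≈ 17.50 years to halve.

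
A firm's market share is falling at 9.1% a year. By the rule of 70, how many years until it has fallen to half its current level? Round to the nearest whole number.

Falling at 9.1%, it halves about every 70/9.1 = 7.69 years.

around 8 years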